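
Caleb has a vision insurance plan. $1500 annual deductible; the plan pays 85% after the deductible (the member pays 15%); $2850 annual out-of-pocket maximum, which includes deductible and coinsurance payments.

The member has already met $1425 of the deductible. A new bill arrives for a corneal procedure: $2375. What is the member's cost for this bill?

Deductible still to meet: $1500 − $1425 = $75.
That leaves $2375 − $75 = $2300 for coinsurance.
Member's 15% share of $2300 is $345.
That puts the member's cost at $75 + $345 = $420 before any cap.
Cumulative spending $1425 + $420 = $1845 stays under the $2850 maximum.

$420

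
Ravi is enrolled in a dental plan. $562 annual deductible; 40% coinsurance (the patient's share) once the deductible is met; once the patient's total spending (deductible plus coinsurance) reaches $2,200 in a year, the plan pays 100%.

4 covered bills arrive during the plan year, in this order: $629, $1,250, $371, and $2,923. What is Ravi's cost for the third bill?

Claim 1 ($629): $562 to deductible, leaving $67; 40% of $67 = $26.80. Patient owes $588.80 (running OOP $588.80).
Claim 2 ($1,250): deductible met; 40% of $1,250 = $500. Patient pays $500; OOP now $1,088.80.
Claim 3 ($371): deductible already satisfied, so patient's share is 40% × $371 = $148.40. Cost to patient: $148.40. OOP to date $1,237.20.

$148.40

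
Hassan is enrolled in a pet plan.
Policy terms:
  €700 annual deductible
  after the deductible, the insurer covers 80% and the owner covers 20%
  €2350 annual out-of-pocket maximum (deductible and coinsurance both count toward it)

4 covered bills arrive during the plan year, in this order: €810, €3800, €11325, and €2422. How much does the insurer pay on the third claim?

€10457

Claim 1 — €810: €700 finishes the deductible; €110 goes to coinsurance; coinsurance €110 × 20% = €22. Owner pays €722; OOP now €722. Plan pays €810 − €722 = €88.
Claim 2 — €3800: deductible met; 20% of €3800 = €760. Owner pays €760; OOP now €1482. Plan pays €3800 − €760 = €3040.
Claim 3 — €11325: 20% coinsurance on €11325 = €2265. OOP would hit €3747 > €2350, so the cap limits the owner to €2350 − €1482 = €868. Plan pays €11325 − €868 = €10457.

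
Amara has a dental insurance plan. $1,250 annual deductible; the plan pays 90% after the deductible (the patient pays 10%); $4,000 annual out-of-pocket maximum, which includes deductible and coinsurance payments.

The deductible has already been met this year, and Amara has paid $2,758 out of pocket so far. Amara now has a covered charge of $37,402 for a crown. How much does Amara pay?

$1,242

The deductible is already satisfied, so the full bill goes to coinsurance.
Coinsurance: $37,402 × 10% = $3,740.20.
Year-to-date out-of-pocket would reach $2,758 + $3,740.20 = $6,498.20, above the $4,000 maximum, so the patient pays only $4,000 − $2,758 = $1,242.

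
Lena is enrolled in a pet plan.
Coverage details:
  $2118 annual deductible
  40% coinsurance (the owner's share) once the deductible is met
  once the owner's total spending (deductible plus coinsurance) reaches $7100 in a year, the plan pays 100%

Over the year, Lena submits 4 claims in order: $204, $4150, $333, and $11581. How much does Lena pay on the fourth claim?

$3954.40

Bill 1, $204: fully absorbed by the deductible. Owner owes $204 (running OOP $204).
Bill 2, $4150: $1914 to deductible, leaving $2236; coinsurance $2236 × 40% = $894.40. Cost to owner: $2808.40. OOP to date $3012.40.
Bill 3, $333: deductible already satisfied, so owner's share is 40% × $333 = $133.20. Cost to owner: $133.20. OOP to date $3145.60.
Bill 4, $11581: deductible met; 40% of $11581 = $4632.40. OOP would hit $7778 > $7100, so the cap limits the owner to $7100 − $3145.60 = $3954.40.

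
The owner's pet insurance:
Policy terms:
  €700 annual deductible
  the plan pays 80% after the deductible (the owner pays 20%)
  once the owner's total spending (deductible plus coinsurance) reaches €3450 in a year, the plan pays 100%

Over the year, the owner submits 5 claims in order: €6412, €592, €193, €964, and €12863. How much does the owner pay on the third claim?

Claim 1 (€6412): deductible takes €700, €5712 remains; 20% of €5712 = €1142.40. Owner pays €1842.40; OOP now €1842.40.
Claim 2 (€592): 20% coinsurance on €592 = €118.40. Owner owes €118.40 (running OOP €1960.80).
Claim 3 (€193): deductible met; 20% of €193 = €38.60. Owner owes €38.60 (running OOP €1999.40).

€38.60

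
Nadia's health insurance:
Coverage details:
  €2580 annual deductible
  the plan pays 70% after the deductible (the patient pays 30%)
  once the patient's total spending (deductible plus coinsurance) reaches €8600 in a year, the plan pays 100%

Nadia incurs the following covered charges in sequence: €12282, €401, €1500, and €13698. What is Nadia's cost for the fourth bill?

Bill 1, €12282: deductible takes €2580, €9702 remains; coinsurance €9702 × 30% = €2910.60. Patient owes €5490.60 (running OOP €5490.60).
Bill 2, €401: 30% coinsurance on €401 = €120.30. Patient pays €120.30; OOP now €5610.90.
Bill 3, €1500: deductible already satisfied, so patient's share is 30% × €1500 = €450. Cost to patient: €450. OOP to date €6060.90.
Bill 4, €13698: deductible already satisfied, so patient's share is 30% × €13698 = €4109.40. OOP would hit €10170.30 > €8600, so the cap limits the patient to €8600 − €6060.90 = €2539.10.

€2539.10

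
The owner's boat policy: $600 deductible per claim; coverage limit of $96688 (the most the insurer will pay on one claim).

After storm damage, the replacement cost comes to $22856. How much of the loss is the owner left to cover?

$600

Less the $600 deductible: $22856 − $600 = $22256.
That's under the $96688 cap, so the insurer reimburses the full $22256.
Owner's share is the uncovered remainder: $22856 − $22256 = $600.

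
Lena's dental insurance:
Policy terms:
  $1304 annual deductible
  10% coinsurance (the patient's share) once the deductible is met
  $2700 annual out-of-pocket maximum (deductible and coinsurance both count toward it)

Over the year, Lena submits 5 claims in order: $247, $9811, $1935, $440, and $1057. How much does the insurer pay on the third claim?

Claim 1 ($247): entire amount goes to the deductible. Cost to patient: $247. OOP to date $247. Insurer: $247 − $247 = $0.
Claim 2 ($9811): deductible takes $1057, $8754 remains; 10% of $8754 = $875.40. Patient owes $1932.40 (running OOP $2179.40). Plan pays $9811 − $1932.40 = $7878.60.
Claim 3 ($1935): deductible already satisfied, so patient's share is 10% × $1935 = $193.50. Cost to patient: $193.50. OOP to date $2372.90. Plan pays $1935 − $193.50 = $1741.50.

$1741.50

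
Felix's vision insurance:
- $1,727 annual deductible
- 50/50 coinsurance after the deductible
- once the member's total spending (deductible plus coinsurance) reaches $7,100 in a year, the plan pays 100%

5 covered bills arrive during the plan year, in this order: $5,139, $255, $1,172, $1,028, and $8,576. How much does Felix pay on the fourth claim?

$514

Claim 1 — $5,139: deductible takes $1,727, $3,412 remains; member's 50% is $1,706. Member pays $3,433; OOP now $3,433.
Claim 2 — $255: 50% coinsurance on $255 = $127.50. Member pays $127.50; OOP now $3,560.50.
Claim 3 — $1,172: deductible met; 50% of $1,172 = $586. Member pays $586; OOP now $4,146.50.
Claim 4 — $1,028: deductible already satisfied, so member's share is 50% × $1,028 = $514. Member pays $514; OOP now $4,660.50.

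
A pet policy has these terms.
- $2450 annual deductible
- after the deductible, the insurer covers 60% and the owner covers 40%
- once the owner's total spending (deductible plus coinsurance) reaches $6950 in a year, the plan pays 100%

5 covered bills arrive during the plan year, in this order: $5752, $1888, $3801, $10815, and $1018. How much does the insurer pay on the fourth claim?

#1 ($5752): $2450 to deductible, leaving $3302; coinsurance $3302 × 40% = $1320.80. Owner owes $3770.80 (running OOP $3770.80). Insurer: $5752 − $3770.80 = $1981.20.
#2 ($1888): 40% coinsurance on $1888 = $755.20. Owner owes $755.20 (running OOP $4526). Insurer: $1888 − $755.20 = $1132.80.
#3 ($3801): 40% coinsurance on $3801 = $1520.40. Owner owes $1520.40 (running OOP $6046.40). Insurer: $3801 − $1520.40 = $2280.60.
#4 ($10815): deductible already satisfied, so owner's share is 40% × $10815 = $4326. OOP would hit $10372.40 > $6950, so the cap limits the owner to $6950 − $6046.40 = $903.60. Plan pays $10815 − $903.60 = $9911.40.

$9911.40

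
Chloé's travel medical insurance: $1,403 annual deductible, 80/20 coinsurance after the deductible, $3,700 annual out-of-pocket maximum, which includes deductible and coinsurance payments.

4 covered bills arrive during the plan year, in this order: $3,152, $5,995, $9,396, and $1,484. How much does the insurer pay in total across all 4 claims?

#1 ($3,152): deductible takes $1,403, $1,749 remains; 20% of $1,749 = $349.80. Traveler pays $1,752.80; OOP now $1,752.80. Plan pays $3,152 − $1,752.80 = $1,399.20.
#2 ($5,995): deductible already satisfied, so traveler's share is 20% × $5,995 = $1,199. Cost to traveler: $1,199. OOP to date $2,951.80. Plan pays $5,995 − $1,199 = $4,796.
#3 ($9,396): 20% coinsurance on $9,396 = $1,879.20. OOP would hit $4,831 > $3,700, so the cap limits the traveler to $3,700 − $2,951.80 = $748.20. Insurer: $9,396 − $748.20 = $8,647.80.
#4 ($1,484): 20% coinsurance on $1,484 = $296.80. Adding that to $3,700 gives $3,996.80, past the $3,700 cap; traveler pays only $3,700 − $3,700 = $0. Plan pays $1,484 − $0 = $1,484.
Insurer total: $1,399.20 + $4,796 + $8,647.80 + $1,484 = $16,327.

$16,327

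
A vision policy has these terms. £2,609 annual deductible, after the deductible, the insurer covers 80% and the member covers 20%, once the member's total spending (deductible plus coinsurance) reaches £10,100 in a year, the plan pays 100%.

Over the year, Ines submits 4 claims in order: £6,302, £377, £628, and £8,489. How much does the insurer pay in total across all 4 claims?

£10,549.60

Claim 1 — £6,302: £2,609 finishes the deductible; £3,693 goes to coinsurance; 20% of £3,693 = £738.60. Member pays £3,347.60; OOP now £3,347.60. Plan pays £6,302 − £3,347.60 = £2,954.40.
Claim 2 — £377: deductible already satisfied, so member's share is 20% × £377 = £75.40. Cost to member: £75.40. OOP to date £3,423. Insurer: £377 − £75.40 = £301.60.
Claim 3 — £628: 20% coinsurance on £628 = £125.60. Member pays £125.60; OOP now £3,548.60. Plan pays £628 − £125.60 = £502.40.
Claim 4 — £8,489: 20% coinsurance on £8,489 = £1,697.80. Cost to member: £1,697.80. OOP to date £5,246.40. Plan pays £8,489 − £1,697.80 = £6,791.20.
Insurer total: £2,954.40 + £301.60 + £502.40 + £6,791.20 = £10,549.60.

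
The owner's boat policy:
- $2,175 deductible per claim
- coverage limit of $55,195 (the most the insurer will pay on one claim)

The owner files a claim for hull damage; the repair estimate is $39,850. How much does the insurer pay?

Subtract the deductible: $39,850 − $2,175 = $37,675.
$37,675 is within the $55,195 limit, so the insurer pays $37,675.

$37,675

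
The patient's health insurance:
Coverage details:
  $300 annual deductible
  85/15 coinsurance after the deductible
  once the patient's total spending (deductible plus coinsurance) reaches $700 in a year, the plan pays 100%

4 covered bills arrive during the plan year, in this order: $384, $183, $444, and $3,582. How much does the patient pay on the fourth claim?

$293.35

Claim 1 — $384: $300 finishes the deductible; $84 goes to coinsurance; 15% of $84 = $12.60. Patient pays $312.60; OOP now $312.60.
Claim 2 — $183: deductible met; 15% of $183 = $27.45. Cost to patient: $27.45. OOP to date $340.05.
Claim 3 — $444: 15% coinsurance on $444 = $66.60. Patient owes $66.60 (running OOP $406.65).
Claim 4 — $3,582: deductible already satisfied, so patient's share is 15% × $3,582 = $537.30. That would push OOP to $943.95, over the $700 cap, so patient pays $700 − $406.65 = $293.35.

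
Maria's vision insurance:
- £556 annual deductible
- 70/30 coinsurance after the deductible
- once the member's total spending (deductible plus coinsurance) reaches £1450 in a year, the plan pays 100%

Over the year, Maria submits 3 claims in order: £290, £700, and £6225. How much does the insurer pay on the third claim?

Bill 1, £290: entire amount goes to the deductible. Member owes £290 (running OOP £290). Insurer: £290 − £290 = £0.
Bill 2, £700: £266 to deductible, leaving £434; member's 30% is £130.20. Cost to member: £396.20. OOP to date £686.20. Plan pays £700 − £396.20 = £303.80.
Bill 3, £6225: 30% coinsurance on £6225 = £1867.50. OOP would hit £2553.70 > £1450, so the cap limits the member to £1450 − £686.20 = £763.80. Plan pays £6225 − £763.80 = £5461.20.

£5461.20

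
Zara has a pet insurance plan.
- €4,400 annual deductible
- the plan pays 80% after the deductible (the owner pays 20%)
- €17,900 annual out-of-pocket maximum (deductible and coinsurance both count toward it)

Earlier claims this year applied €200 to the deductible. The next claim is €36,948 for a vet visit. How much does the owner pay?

€10,749.60

€200 of the €4,400 deductible is already met, leaving €4,200.
That leaves €36,948 − €4,200 = €32,748 for coinsurance.
20% of €32,748 = €6,549.60 falls to the owner.
So the owner owes €4,200 + €6,549.60 = €10,749.60 before any cap.
Total out-of-pocket so far would be €200 + €10,749.60 = €10,949.60, below the €17,900 cap — no reduction.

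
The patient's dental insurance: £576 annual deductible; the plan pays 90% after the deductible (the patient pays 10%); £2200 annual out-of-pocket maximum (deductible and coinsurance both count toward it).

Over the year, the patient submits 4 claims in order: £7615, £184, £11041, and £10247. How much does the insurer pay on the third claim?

£10139.30

#1 (£7615): deductible takes £576, £7039 remains; 10% of £7039 = £703.90. Patient owes £1279.90 (running OOP £1279.90). Insurer: £7615 − £1279.90 = £6335.10.
#2 (£184): deductible met; 10% of £184 = £18.40. Patient pays £18.40; OOP now £1298.30. Insurer: £184 − £18.40 = £165.60.
#3 (£11041): 10% coinsurance on £11041 = £1104.10. That would push OOP to £2402.40, over the £2200 cap, so patient pays £2200 − £1298.30 = £901.70. Plan pays £11041 − £901.70 = £10139.30.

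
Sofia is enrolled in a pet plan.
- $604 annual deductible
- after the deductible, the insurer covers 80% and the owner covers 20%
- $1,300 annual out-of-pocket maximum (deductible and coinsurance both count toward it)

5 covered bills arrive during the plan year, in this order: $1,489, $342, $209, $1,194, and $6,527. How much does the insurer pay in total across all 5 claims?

$8,461

#1 ($1,489): deductible takes $604, $885 remains; 20% of $885 = $177. Owner pays $781; OOP now $781. Plan pays $1,489 − $781 = $708.
#2 ($342): deductible met; 20% of $342 = $68.40. Owner pays $68.40; OOP now $849.40. Insurer: $342 − $68.40 = $273.60.
#3 ($209): 20% coinsurance on $209 = $41.80. Cost to owner: $41.80. OOP to date $891.20. Insurer: $209 − $41.80 = $167.20.
#4 ($1,194): deductible met; 20% of $1,194 = $238.80. Owner pays $238.80; OOP now $1,130. Insurer: $1,194 − $238.80 = $955.20.
#5 ($6,527): deductible already satisfied, so owner's share is 20% × $6,527 = $1,305.40. Adding that to $1,130 gives $2,435.40, past the $1,300 cap; owner pays only $1,300 − $1,130 = $170. Insurer: $6,527 − $170 = $6,357.
Insurer total: $708 + $273.60 + $167.20 + $955.20 + $6,357 = $8,461.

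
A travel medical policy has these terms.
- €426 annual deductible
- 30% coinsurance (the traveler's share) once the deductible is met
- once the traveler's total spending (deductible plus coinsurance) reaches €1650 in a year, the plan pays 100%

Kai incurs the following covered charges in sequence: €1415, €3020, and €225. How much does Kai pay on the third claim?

€21.30

Claim 1 (€1415): €426 finishes the deductible; €989 goes to coinsurance; coinsurance €989 × 30% = €296.70. Traveler pays €722.70; OOP now €722.70.
Claim 2 (€3020): deductible already satisfied, so traveler's share is 30% × €3020 = €906. Cost to traveler: €906. OOP to date €1628.70.
Claim 3 (€225): deductible already satisfied, so traveler's share is 30% × €225 = €67.50. OOP would hit €1696.20 > €1650, so the cap limits the traveler to €1650 − €1628.70 = €21.30.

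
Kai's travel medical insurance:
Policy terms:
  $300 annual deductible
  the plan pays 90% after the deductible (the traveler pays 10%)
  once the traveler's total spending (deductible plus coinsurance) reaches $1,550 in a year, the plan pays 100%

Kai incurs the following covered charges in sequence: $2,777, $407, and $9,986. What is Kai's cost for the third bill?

$961.60

Claim 1 — $2,777: $300 finishes the deductible; $2,477 goes to coinsurance; traveler's 10% is $247.70. Traveler pays $547.70; OOP now $547.70.
Claim 2 — $407: 10% coinsurance on $407 = $40.70. Traveler pays $40.70; OOP now $588.40.
Claim 3 — $9,986: deductible met; 10% of $9,986 = $998.60. Adding that to $588.40 gives $1,587, past the $1,550 cap; traveler pays only $1,550 − $588.40 = $961.60.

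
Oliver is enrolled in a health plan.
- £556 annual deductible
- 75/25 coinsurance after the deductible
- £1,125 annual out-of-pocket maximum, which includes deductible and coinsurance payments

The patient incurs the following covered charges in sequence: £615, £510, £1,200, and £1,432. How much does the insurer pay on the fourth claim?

£1,305.25

Bill 1, £615: £556 finishes the deductible; £59 goes to coinsurance; coinsurance £59 × 25% = £14.75. Patient owes £570.75 (running OOP £570.75). Plan pays £615 − £570.75 = £44.25.
Bill 2, £510: 25% coinsurance on £510 = £127.50. Patient pays £127.50; OOP now £698.25. Plan pays £510 − £127.50 = £382.50.
Bill 3, £1,200: deductible already satisfied, so patient's share is 25% × £1,200 = £300. Cost to patient: £300. OOP to date £998.25. Plan pays £1,200 − £300 = £900.
Bill 4, £1,432: 25% coinsurance on £1,432 = £358. OOP would hit £1,356.25 > £1,125, so the cap limits the patient to £1,125 − £998.25 = £126.75. Plan pays £1,432 − £126.75 = £1,305.25.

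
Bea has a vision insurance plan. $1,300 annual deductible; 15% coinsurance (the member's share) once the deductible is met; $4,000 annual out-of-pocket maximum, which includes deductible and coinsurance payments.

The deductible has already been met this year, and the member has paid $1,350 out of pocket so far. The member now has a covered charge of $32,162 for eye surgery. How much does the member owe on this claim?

$2,650

With the deductible met, the entire $32,162 is subject to coinsurance.
15% of $32,162 = $4,824.30 falls to the member.
Adding $4,824.30 to the $1,350 already spent would give $6,174.30, which exceeds the $4,000 cap; the member pays just $4,000 − $1,350 = $2,650.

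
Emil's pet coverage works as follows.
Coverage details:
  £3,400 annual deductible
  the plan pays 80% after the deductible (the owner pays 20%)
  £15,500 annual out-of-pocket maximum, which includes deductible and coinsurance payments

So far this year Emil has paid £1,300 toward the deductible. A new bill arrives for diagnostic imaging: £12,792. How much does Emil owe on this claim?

£4,238.40

Remaining deductible: £3,400 − £1,300 = £2,100.
After the £2,100 deductible portion, £12,792 − £2,100 = £10,692 is subject to coinsurance.
Coinsurance: £10,692 × 20% = £2,138.40.
That puts the owner's cost at £2,100 + £2,138.40 = £4,238.40 before any cap.
Cumulative spending £1,300 + £4,238.40 = £5,538.40 stays under the £15,500 maximum.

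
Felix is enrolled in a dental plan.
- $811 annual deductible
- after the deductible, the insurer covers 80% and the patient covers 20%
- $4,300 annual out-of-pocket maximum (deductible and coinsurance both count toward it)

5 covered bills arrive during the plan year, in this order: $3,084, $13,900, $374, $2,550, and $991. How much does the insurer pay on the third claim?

$299.20

Bill 1, $3,084: $811 finishes the deductible; $2,273 goes to coinsurance; 20% of $2,273 = $454.60. Patient pays $1,265.60; OOP now $1,265.60. Insurer: $3,084 − $1,265.60 = $1,818.40.
Bill 2, $13,900: deductible met; 20% of $13,900 = $2,780. Cost to patient: $2,780. OOP to date $4,045.60. Plan pays $13,900 − $2,780 = $11,120.
Bill 3, $374: deductible already satisfied, so patient's share is 20% × $374 = $74.80. Patient pays $74.80; OOP now $4,120.40. Plan pays $374 − $74.80 = $299.20.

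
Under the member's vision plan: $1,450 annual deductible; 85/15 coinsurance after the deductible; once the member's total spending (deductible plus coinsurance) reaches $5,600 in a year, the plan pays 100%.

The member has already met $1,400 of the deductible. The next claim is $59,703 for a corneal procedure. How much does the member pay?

$4,200

$1,400 of the $1,450 deductible is already met, leaving $50.
After the $50 deductible portion, $59,703 − $50 = $59,653 is subject to coinsurance.
15% of $59,653 = $8,947.95 falls to the member.
So the member owes $50 + $8,947.95 = $8,997.95 before any cap.
Year-to-date out-of-pocket would reach $1,400 + $8,997.95 = $10,397.95, above the $5,600 maximum, so the member pays only $5,600 − $1,400 = $4,200.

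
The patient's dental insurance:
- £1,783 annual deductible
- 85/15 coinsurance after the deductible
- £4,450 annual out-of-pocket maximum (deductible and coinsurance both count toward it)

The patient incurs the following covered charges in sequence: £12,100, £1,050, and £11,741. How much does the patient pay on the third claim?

Claim 1 — £12,100: £1,783 finishes the deductible; £10,317 goes to coinsurance; coinsurance £10,317 × 15% = £1,547.55. Patient owes £3,330.55 (running OOP £3,330.55).
Claim 2 — £1,050: deductible already satisfied, so patient's share is 15% × £1,050 = £157.50. Patient pays £157.50; OOP now £3,488.05.
Claim 3 — £11,741: deductible already satisfied, so patient's share is 15% × £11,741 = £1,761.15. Adding that to £3,488.05 gives £5,249.20, past the £4,450 cap; patient pays only £4,450 − £3,488.05 = £961.95.

£961.95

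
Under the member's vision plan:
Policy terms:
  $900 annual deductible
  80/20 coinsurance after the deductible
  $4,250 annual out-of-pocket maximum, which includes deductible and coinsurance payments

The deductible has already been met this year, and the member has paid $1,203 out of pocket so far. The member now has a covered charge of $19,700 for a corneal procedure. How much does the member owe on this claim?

With the deductible met, the entire $19,700 is subject to coinsurance.
20% of $19,700 = $3,940 falls to the member.
That would bring total out-of-pocket to $5,143, past the $4,250 cap. The member is capped at $4,250 − $1,203 = $3,047 on this claim.

$3,047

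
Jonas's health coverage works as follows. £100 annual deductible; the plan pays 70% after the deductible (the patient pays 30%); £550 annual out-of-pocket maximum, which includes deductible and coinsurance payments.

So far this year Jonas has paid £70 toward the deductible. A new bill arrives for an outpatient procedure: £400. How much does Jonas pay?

£70 of the £100 deductible is already met, leaving £30.
After the £30 deductible portion, £400 − £30 = £370 is subject to coinsurance.
Patient's 30% share of £370 is £111.
That puts the patient's cost at £30 + £111 = £141 before any cap.
Total out-of-pocket so far would be £70 + £141 = £211, below the £550 cap — no reduction.

£141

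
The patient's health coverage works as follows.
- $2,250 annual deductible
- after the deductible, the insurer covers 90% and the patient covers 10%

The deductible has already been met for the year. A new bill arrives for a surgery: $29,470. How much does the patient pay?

$2,947

With the deductible met, the entire $29,470 is subject to coinsurance.
Coinsurance: $29,470 × 10% = $2,947.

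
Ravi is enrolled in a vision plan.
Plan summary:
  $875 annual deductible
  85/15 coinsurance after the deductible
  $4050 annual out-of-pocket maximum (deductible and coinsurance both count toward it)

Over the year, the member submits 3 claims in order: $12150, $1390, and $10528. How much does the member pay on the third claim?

Claim 1 — $12150: deductible takes $875, $11275 remains; coinsurance $11275 × 15% = $1691.25. Member pays $2566.25; OOP now $2566.25.
Claim 2 — $1390: deductible already satisfied, so member's share is 15% × $1390 = $208.50. Member pays $208.50; OOP now $2774.75.
Claim 3 — $10528: deductible already satisfied, so member's share is 15% × $10528 = $1579.20. Adding that to $2774.75 gives $4353.95, past the $4050 cap; member pays only $4050 − $2774.75 = $1275.25.

$1275.25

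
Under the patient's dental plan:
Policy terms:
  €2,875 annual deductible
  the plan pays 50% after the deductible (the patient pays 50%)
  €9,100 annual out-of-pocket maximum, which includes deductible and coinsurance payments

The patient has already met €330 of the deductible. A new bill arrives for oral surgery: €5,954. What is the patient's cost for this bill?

Deductible still to meet: €2,875 − €330 = €2,545.
The remaining €3,409 (= €5,954 − €2,545) moves to coinsurance.
Patient's 50% share of €3,409 is €1,704.50.
So the patient owes €2,545 + €1,704.50 = €4,249.50 before any cap.
Cumulative spending €330 + €4,249.50 = €4,579.50 stays under the €9,100 maximum.

€4,249.50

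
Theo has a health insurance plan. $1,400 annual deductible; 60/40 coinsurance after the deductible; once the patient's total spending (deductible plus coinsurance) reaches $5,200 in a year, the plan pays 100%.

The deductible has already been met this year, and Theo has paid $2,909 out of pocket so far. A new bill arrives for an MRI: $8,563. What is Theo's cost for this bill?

With the deductible met, the entire $8,563 is subject to coinsurance.
Coinsurance: $8,563 × 40% = $3,425.20.
Adding $3,425.20 to the $2,909 already spent would give $6,334.20, which exceeds the $5,200 cap; the patient pays just $5,200 − $2,909 = $2,291.

$2,291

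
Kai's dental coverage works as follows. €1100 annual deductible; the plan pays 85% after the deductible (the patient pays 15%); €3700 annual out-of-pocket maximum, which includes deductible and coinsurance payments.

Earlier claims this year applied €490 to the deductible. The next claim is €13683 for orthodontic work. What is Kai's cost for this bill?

€2570.95

Deductible still to meet: €1100 − €490 = €610.
The remaining €13073 (= €13683 − €610) moves to coinsurance.
15% of €13073 = €1960.95 falls to the patient.
That puts the patient's cost at €610 + €1960.95 = €2570.95 before any cap.
Total out-of-pocket so far would be €490 + €2570.95 = €3060.95, below the €3700 cap — no reduction.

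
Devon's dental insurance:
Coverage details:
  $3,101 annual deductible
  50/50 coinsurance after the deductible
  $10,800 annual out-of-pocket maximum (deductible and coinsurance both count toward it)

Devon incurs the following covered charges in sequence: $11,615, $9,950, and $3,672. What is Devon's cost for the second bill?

$3,442

#1 ($11,615): $3,101 finishes the deductible; $8,514 goes to coinsurance; patient's 50% is $4,257. Cost to patient: $7,358. OOP to date $7,358.
#2 ($9,950): deductible met; 50% of $9,950 = $4,975. That would push OOP to $12,333, over the $10,800 cap, so patient pays $10,800 − $7,358 = $3,442.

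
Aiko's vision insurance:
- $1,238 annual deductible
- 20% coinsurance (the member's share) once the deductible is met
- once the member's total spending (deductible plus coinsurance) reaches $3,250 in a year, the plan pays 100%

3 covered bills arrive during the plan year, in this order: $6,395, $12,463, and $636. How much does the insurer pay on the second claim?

Claim 1 ($6,395): deductible takes $1,238, $5,157 remains; coinsurance $5,157 × 20% = $1,031.40. Cost to member: $2,269.40. OOP to date $2,269.40. Plan pays $6,395 − $2,269.40 = $4,125.60.
Claim 2 ($12,463): 20% coinsurance on $12,463 = $2,492.60. OOP would hit $4,762 > $3,250, so the cap limits the member to $3,250 − $2,269.40 = $980.60. Insurer: $12,463 − $980.60 = $11,482.40.

$11,482.40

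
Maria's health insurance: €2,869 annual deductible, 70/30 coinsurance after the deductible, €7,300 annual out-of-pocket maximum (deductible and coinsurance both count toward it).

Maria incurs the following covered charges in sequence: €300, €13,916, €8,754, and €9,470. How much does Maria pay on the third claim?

€1,026.90

#1 (€300): all of it applies to the deductible. Cost to patient: €300. OOP to date €300.
#2 (€13,916): €2,569 finishes the deductible; €11,347 goes to coinsurance; patient's 30% is €3,404.10. Patient owes €5,973.10 (running OOP €6,273.10).
#3 (€8,754): deductible met; 30% of €8,754 = €2,626.20. Adding that to €6,273.10 gives €8,899.30, past the €7,300 cap; patient pays only €7,300 − €6,273.10 = €1,026.90.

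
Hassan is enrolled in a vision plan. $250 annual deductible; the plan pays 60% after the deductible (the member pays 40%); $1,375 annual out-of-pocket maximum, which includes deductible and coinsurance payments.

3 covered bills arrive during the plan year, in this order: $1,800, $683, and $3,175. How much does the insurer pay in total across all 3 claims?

Claim 1 ($1,800): $250 finishes the deductible; $1,550 goes to coinsurance; member's 40% is $620. Cost to member: $870. OOP to date $870. Plan pays $1,800 − $870 = $930.
Claim 2 ($683): deductible already satisfied, so member's share is 40% × $683 = $273.20. Member owes $273.20 (running OOP $1,143.20). Insurer: $683 − $273.20 = $409.80.
Claim 3 ($3,175): 40% coinsurance on $3,175 = $1,270. That would push OOP to $2,413.20, over the $1,375 cap, so member pays $1,375 − $1,143.20 = $231.80. Insurer: $3,175 − $231.80 = $2,943.20.
Insurer total: $930 + $409.80 + $2,943.20 = $4,283.

$4,283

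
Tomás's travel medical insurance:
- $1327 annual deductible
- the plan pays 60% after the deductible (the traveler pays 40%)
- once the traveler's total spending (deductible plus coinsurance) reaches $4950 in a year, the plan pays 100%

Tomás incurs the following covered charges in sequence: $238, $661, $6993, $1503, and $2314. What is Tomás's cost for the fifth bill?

#1 ($238): all of it applies to the deductible. Traveler owes $238 (running OOP $238).
#2 ($661): all of it applies to the deductible. Traveler owes $661 (running OOP $899).
#3 ($6993): deductible takes $428, $6565 remains; 40% of $6565 = $2626. Cost to traveler: $3054. OOP to date $3953.
#4 ($1503): deductible already satisfied, so traveler's share is 40% × $1503 = $601.20. Traveler owes $601.20 (running OOP $4554.20).
#5 ($2314): deductible met; 40% of $2314 = $925.60. Adding that to $4554.20 gives $5479.80, past the $4950 cap; traveler pays only $4950 − $4554.20 = $395.80.

$395.80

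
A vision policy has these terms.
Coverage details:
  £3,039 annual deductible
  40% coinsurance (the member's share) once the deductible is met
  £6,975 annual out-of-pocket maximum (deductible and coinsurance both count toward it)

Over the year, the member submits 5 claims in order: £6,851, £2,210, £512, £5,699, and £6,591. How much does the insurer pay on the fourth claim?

#1 (£6,851): £3,039 finishes the deductible; £3,812 goes to coinsurance; member's 40% is £1,524.80. Member pays £4,563.80; OOP now £4,563.80. Insurer: £6,851 − £4,563.80 = £2,287.20.
#2 (£2,210): deductible met; 40% of £2,210 = £884. Member pays £884; OOP now £5,447.80. Insurer: £2,210 − £884 = £1,326.
#3 (£512): deductible already satisfied, so member's share is 40% × £512 = £204.80. Cost to member: £204.80. OOP to date £5,652.60. Plan pays £512 − £204.80 = £307.20.
#4 (£5,699): deductible already satisfied, so member's share is 40% × £5,699 = £2,279.60. Adding that to £5,652.60 gives £7,932.20, past the £6,975 cap; member pays only £6,975 − £5,652.60 = £1,322.40. Insurer: £5,699 − £1,322.40 = £4,376.60.

£4,376.60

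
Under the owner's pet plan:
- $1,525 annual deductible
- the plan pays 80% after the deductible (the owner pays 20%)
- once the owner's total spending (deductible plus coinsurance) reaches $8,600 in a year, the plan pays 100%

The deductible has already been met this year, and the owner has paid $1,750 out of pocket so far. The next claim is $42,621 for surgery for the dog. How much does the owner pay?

The deductible is already satisfied, so the full bill goes to coinsurance.
Coinsurance: $42,621 × 20% = $8,524.20.
Year-to-date out-of-pocket would reach $1,750 + $8,524.20 = $10,274.20, above the $8,600 maximum, so the owner pays only $8,600 − $1,750 = $6,850.

$6,850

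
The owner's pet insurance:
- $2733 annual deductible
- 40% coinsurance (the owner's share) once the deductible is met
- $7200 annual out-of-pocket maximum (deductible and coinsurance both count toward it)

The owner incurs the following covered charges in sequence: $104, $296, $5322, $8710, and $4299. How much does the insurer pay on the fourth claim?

$5438.60

Claim 1 — $104: entire amount goes to the deductible. Cost to owner: $104. OOP to date $104. Plan pays $104 − $104 = $0.
Claim 2 — $296: fully absorbed by the deductible. Owner owes $296 (running OOP $400). Insurer: $296 − $296 = $0.
Claim 3 — $5322: $2333 to deductible, leaving $2989; 40% of $2989 = $1195.60. Cost to owner: $3528.60. OOP to date $3928.60. Insurer: $5322 − $3528.60 = $1793.40.
Claim 4 — $8710: deductible met; 40% of $8710 = $3484. OOP would hit $7412.60 > $7200, so the cap limits the owner to $7200 − $3928.60 = $3271.40. Plan pays $8710 − $3271.40 = $5438.60.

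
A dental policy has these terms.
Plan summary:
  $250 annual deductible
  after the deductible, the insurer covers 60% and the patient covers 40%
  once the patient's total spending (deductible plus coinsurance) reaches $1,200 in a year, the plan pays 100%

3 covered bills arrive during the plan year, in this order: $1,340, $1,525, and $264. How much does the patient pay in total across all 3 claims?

$1,200

#1 ($1,340): $250 finishes the deductible; $1,090 goes to coinsurance; patient's 40% is $436. Cost to patient: $686. OOP to date $686.
#2 ($1,525): deductible met; 40% of $1,525 = $610. Adding that to $686 gives $1,296, past the $1,200 cap; patient pays only $1,200 − $686 = $514.
#3 ($264): deductible already satisfied, so patient's share is 40% × $264 = $105.60. OOP would hit $1,305.60 > $1,200, so the cap limits the patient to $1,200 − $1,200 = $0.
Summing the patient's payments: $686 + $514 + $0 = $1,200.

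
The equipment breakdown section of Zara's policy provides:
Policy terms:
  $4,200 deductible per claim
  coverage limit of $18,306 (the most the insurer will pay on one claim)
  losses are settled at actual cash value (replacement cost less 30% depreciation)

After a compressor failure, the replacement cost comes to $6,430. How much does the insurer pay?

Actual cash value after 30% depreciation: $6,430 × 70% = $4,501.
Less the $4,200 deductible: $4,501 − $4,200 = $301.
That's under the $18,306 cap, so the insurer reimburses the full $301.

$301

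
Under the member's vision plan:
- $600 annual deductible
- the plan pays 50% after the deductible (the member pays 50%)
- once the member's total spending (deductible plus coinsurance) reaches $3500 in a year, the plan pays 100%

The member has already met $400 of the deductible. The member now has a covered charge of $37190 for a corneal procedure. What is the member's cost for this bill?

$3100

Deductible still to meet: $600 − $400 = $200.
After the $200 deductible portion, $37190 − $200 = $36990 is subject to coinsurance.
Member's 50% share of $36990 is $18495.
Member responsibility before any cap: $200 + $18495 = $18695.
Adding $18695 to the $400 already spent would give $19095, which exceeds the $3500 cap; the member pays just $3500 − $400 = $3100.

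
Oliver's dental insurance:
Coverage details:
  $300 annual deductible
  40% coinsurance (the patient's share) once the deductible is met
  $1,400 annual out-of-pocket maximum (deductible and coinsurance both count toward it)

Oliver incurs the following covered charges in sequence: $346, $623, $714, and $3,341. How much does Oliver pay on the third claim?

$285.60

#1 ($346): deductible takes $300, $46 remains; patient's 40% is $18.40. Cost to patient: $318.40. OOP to date $318.40.
#2 ($623): deductible met; 40% of $623 = $249.20. Patient pays $249.20; OOP now $567.60.
#3 ($714): deductible met; 40% of $714 = $285.60. Cost to patient: $285.60. OOP to date $853.20.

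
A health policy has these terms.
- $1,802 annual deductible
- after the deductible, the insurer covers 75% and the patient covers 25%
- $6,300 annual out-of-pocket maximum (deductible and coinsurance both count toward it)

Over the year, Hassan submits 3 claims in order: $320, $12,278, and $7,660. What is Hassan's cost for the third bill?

Claim 1 ($320): fully absorbed by the deductible. Patient pays $320; OOP now $320.
Claim 2 ($12,278): $1,482 finishes the deductible; $10,796 goes to coinsurance; patient's 25% is $2,699. Patient owes $4,181 (running OOP $4,501).
Claim 3 ($7,660): 25% coinsurance on $7,660 = $1,915. That would push OOP to $6,416, over the $6,300 cap, so patient pays $6,300 − $4,501 = $1,799.

$1,799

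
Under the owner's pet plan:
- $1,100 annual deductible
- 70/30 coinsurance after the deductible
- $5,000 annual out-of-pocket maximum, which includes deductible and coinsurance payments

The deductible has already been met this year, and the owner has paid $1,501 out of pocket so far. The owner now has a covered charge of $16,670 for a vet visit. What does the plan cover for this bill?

$13,171

With the deductible met, the entire $16,670 is subject to coinsurance.
30% of $16,670 = $5,001 falls to the owner.
Year-to-date out-of-pocket would reach $1,501 + $5,001 = $6,502, above the $5,000 maximum, so the owner pays only $5,000 − $1,501 = $3,499.
The plan picks up $16,670 − $3,499 = $13,171.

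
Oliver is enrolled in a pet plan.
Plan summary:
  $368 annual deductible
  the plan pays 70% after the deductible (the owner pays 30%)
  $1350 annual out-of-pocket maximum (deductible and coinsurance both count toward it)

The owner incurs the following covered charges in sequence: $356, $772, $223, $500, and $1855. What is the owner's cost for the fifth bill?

$537.10

Bill 1, $356: entire amount goes to the deductible. Owner owes $356 (running OOP $356).
Bill 2, $772: $12 to deductible, leaving $760; 30% of $760 = $228. Owner owes $240 (running OOP $596).
Bill 3, $223: 30% coinsurance on $223 = $66.90. Owner owes $66.90 (running OOP $662.90).
Bill 4, $500: 30% coinsurance on $500 = $150. Cost to owner: $150. OOP to date $812.90.
Bill 5, $1855: 30% coinsurance on $1855 = $556.50. That would push OOP to $1369.40, over the $1350 cap, so owner pays $1350 − $812.90 = $537.10.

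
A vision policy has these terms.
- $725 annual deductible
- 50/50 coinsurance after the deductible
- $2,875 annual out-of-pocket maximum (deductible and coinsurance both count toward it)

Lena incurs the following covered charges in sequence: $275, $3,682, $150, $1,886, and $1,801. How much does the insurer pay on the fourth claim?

$1,427

Bill 1, $275: entire amount goes to the deductible. Cost to member: $275. OOP to date $275. Insurer: $275 − $275 = $0.
Bill 2, $3,682: $450 finishes the deductible; $3,232 goes to coinsurance; member's 50% is $1,616. Member pays $2,066; OOP now $2,341. Plan pays $3,682 − $2,066 = $1,616.
Bill 3, $150: deductible already satisfied, so member's share is 50% × $150 = $75. Member pays $75; OOP now $2,416. Insurer: $150 − $75 = $75.
Bill 4, $1,886: deductible met; 50% of $1,886 = $943. OOP would hit $3,359 > $2,875, so the cap limits the member to $2,875 − $2,416 = $459. Plan pays $1,886 − $459 = $1,427.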